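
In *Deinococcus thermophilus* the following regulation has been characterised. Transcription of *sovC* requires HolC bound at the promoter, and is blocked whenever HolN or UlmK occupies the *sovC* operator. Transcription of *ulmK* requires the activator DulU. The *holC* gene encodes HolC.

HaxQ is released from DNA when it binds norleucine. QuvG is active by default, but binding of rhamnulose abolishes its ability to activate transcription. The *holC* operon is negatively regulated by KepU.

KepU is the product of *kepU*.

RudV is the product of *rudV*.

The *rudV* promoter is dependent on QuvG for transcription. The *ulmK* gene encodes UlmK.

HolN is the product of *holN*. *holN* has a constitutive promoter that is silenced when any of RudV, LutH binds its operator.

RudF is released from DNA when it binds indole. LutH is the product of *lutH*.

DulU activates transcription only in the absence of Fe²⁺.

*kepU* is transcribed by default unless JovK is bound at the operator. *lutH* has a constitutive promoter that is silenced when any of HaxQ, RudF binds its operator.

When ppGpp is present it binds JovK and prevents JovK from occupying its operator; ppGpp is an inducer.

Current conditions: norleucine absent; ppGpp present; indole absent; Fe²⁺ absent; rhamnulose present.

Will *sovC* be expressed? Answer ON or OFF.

Rhamnulose is present, so QuvG is inactive.
Required activator QuvG is absent, so *rudV* is not transcribed.
So RudV is not produced.
Norleucine is absent, so HaxQ is active.
Indole is absent, so RudF is active.
With repressor HaxQ bound, *lutH* is not transcribed.
So LutH is not produced.
With no repressor bound, *holN* is transcribed.
So HolN is produced and active.
Fe²⁺ is absent, so DulU is active.
No repressor is bound and DulU is active, so *ulmK* is transcribed.
So UlmK is produced and active.
ppGpp is present, so JovK is inactive.
With no repressor bound, *kepU* is transcribed.
So KepU is produced and active.
With repressor KepU bound, *holC* is not transcribed.
So HolC is not produced.
With repressor HolN bound, *sovC* is not transcribed.

OFF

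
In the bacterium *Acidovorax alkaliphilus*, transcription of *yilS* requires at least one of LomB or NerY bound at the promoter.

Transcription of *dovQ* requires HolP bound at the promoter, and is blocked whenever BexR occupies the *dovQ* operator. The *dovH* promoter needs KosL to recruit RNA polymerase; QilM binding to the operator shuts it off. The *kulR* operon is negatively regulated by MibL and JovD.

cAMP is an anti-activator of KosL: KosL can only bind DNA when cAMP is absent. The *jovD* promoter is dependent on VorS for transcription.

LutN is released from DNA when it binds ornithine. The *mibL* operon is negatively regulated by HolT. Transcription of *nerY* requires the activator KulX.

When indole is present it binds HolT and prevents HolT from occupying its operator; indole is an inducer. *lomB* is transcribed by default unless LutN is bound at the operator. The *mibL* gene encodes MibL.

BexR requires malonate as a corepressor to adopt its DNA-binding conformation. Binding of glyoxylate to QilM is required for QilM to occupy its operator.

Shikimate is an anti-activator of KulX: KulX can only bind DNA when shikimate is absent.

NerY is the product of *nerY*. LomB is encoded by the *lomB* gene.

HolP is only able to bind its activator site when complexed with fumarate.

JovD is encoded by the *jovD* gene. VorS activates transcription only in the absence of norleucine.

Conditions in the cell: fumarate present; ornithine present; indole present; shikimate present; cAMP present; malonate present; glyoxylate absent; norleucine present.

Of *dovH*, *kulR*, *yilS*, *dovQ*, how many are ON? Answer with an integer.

cAMP is present, so KosL is inactive.
Glyoxylate is absent, so QilM is inactive.
Required activator KosL is absent, so *dovH* is not transcribed.
→ *dovH* is OFF.
Indole is present, so HolT is inactive.
With no repressor bound, *mibL* is transcribed.
So MibL is produced and active.
Norleucine is present, so VorS is inactive.
Required activator VorS is absent, so *jovD* is not transcribed.
So JovD is not produced.
With repressor MibL bound, *kulR* is not transcribed.
→ *kulR* is OFF.
Ornithine is present, so LutN is inactive.
With no repressor bound, *lomB* is transcribed.
So LomB is produced and active.
Shikimate is present, so KulX is inactive.
Required activator KulX is absent, so *nerY* is not transcribed.
So NerY is not produced.
Activator LomB is present, so *yilS* is transcribed.
→ *yilS* is ON.
Fumarate is present, so HolP is active.
Malonate is present, so BexR is active.
With repressor BexR bound, *dovQ* is not transcribed.
→ *dovQ* is OFF.
1 of the 4 genes is transcribed.

1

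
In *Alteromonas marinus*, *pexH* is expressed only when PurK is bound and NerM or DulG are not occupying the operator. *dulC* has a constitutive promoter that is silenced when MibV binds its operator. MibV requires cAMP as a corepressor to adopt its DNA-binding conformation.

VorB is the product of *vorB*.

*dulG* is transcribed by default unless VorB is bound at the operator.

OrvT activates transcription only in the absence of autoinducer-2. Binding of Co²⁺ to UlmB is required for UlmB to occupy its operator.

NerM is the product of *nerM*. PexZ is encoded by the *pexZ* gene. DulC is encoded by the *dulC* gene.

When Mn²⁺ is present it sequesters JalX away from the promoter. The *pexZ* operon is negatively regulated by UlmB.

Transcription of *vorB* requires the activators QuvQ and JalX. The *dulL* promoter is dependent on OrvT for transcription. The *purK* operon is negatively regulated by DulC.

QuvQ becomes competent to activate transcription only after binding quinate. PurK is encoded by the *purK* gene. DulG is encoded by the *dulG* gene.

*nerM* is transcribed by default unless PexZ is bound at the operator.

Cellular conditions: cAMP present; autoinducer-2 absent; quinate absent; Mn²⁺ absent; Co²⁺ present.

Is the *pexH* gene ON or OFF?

OFF

Co²⁺ is present, so UlmB is active.
With repressor UlmB bound, *pexZ* is not transcribed.
So PexZ is not produced.
With no repressor bound, *nerM* is transcribed.
So NerM is produced and active.
cAMP is present, so MibV is active.
With repressor MibV bound, *dulC* is not transcribed.
So DulC is not produced.
With no repressor bound, *purK* is transcribed.
So PurK is produced and active.
Quinate is absent, so QuvQ is inactive.
Mn²⁺ is absent, so JalX is active.
Required activator QuvQ is absent, so *vorB* is not transcribed.
So VorB is not produced.
With no repressor bound, *dulG* is transcribed.
So DulG is produced and active.
With repressor NerM bound, *pexH* is not transcribed.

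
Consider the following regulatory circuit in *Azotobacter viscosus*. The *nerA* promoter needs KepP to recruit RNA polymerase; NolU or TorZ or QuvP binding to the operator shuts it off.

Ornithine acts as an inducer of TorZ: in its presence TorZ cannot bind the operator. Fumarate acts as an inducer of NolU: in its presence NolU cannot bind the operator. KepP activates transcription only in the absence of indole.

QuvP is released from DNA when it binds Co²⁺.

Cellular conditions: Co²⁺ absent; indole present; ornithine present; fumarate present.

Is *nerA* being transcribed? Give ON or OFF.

Fumarate is present, so NolU is inactive.
Ornithine is present, so TorZ is inactive.
Co²⁺ is absent, so QuvP is active.
Indole is present, so KepP is inactive.
With repressor QuvP bound, *nerA* is not transcribed.

OFF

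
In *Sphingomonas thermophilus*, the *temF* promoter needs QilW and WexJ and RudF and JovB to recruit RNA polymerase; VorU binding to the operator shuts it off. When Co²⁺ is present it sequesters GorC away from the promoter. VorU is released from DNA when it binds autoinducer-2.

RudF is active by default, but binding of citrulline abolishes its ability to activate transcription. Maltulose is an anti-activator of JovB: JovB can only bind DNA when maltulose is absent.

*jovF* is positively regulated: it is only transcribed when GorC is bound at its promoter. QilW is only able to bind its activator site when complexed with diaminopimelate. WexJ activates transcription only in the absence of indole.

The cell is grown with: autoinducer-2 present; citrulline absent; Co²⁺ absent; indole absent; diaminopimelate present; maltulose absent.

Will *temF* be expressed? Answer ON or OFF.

ON

Diaminopimelate is present, so QilW is active.
Indole is absent, so WexJ is active.
Autoinducer-2 is present, so VorU is inactive.
Citrulline is absent, so RudF is active.
Maltulose is absent, so JovB is active.
No repressor is bound and QilW and WexJ and RudF and JovB are active, so *temF* is transcribed.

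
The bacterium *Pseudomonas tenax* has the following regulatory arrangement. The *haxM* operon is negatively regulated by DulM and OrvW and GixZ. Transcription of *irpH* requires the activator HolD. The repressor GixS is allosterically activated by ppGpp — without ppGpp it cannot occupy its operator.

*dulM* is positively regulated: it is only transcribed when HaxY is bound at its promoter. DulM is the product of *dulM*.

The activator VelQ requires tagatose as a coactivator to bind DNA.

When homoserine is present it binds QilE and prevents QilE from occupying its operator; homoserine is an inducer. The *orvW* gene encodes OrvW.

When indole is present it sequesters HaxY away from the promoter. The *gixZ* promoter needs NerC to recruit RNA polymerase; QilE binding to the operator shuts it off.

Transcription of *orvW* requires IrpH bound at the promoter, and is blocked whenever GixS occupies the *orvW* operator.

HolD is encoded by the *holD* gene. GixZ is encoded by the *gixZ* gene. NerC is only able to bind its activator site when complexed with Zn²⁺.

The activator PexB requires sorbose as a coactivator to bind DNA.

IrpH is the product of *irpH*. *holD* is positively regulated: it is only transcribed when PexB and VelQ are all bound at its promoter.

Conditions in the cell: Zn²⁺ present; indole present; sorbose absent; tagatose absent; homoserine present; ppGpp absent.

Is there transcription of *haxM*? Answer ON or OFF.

Indole is present, so HaxY is inactive.
Required activator HaxY is absent, so *dulM* is not transcribed.
So DulM is not produced.
Sorbose is absent, so PexB is inactive.
Tagatose is absent, so VelQ is inactive.
Required activator PexB is absent, so *holD* is not transcribed.
So HolD is not produced.
Required activator HolD is absent, so *irpH* is not transcribed.
So IrpH is not produced.
ppGpp is absent, so GixS is inactive.
Required activator IrpH is absent, so *orvW* is not transcribed.
So OrvW is not produced.
Homoserine is present, so QilE is inactive.
Zn²⁺ is present, so NerC is active.
No repressor is bound and NerC is active, so *gixZ* is transcribed.
So GixZ is produced and active.
With repressor GixZ bound, *haxM* is not transcribed.

OFF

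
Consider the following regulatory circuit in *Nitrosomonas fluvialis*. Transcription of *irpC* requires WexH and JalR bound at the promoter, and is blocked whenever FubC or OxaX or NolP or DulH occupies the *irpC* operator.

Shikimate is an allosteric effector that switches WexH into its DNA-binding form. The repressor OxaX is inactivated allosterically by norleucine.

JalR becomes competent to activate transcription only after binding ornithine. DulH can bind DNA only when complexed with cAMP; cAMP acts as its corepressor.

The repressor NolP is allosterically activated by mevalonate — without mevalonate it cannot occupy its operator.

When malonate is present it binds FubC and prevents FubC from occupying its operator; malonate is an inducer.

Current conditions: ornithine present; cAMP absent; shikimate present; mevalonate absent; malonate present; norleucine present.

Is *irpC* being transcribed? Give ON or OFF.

ON

Shikimate is present, so WexH is active.
Malonate is present, so FubC is inactive.
Norleucine is present, so OxaX is inactive.
Mevalonate is absent, so NolP is inactive.
cAMP is absent, so DulH is inactive.
Ornithine is present, so JalR is active.
No repressor is bound and WexH and JalR are active, so *irpC* is transcribed.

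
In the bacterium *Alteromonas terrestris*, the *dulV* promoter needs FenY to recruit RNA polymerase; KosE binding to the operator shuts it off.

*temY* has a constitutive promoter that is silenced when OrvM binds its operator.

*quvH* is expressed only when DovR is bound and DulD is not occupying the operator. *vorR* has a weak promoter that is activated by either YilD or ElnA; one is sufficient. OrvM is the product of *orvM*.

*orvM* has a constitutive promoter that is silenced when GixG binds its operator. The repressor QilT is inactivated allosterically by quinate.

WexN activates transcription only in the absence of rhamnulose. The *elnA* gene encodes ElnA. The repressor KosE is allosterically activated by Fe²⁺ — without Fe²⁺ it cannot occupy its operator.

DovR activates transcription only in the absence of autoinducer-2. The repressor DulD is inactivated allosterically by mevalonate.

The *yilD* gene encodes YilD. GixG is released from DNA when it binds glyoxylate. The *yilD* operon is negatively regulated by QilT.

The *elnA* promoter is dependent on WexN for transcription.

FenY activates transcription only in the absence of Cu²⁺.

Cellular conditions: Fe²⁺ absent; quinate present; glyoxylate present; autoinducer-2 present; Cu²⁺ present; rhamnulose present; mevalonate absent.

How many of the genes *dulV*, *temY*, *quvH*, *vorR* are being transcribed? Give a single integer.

1

Fe²⁺ is absent, so KosE is inactive.
Cu²⁺ is present, so FenY is inactive.
Required activator FenY is absent, so *dulV* is not transcribed.
→ *dulV* is OFF.
Glyoxylate is present, so GixG is inactive.
With no repressor bound, *orvM* is transcribed.
So OrvM is produced and active.
With repressor OrvM bound, *temY* is not transcribed.
→ *temY* is OFF.
Autoinducer-2 is present, so DovR is inactive.
Mevalonate is absent, so DulD is active.
With repressor DulD bound, *quvH* is not transcribed.
→ *quvH* is OFF.
Quinate is present, so QilT is inactive.
With no repressor bound, *yilD* is transcribed.
So YilD is produced and active.
Rhamnulose is present, so WexN is inactive.
Required activator WexN is absent, so *elnA* is not transcribed.
So ElnA is not produced.
Activator YilD is present, so *vorR* is transcribed.
→ *vorR* is ON.
1 of the 4 genes is transcribed.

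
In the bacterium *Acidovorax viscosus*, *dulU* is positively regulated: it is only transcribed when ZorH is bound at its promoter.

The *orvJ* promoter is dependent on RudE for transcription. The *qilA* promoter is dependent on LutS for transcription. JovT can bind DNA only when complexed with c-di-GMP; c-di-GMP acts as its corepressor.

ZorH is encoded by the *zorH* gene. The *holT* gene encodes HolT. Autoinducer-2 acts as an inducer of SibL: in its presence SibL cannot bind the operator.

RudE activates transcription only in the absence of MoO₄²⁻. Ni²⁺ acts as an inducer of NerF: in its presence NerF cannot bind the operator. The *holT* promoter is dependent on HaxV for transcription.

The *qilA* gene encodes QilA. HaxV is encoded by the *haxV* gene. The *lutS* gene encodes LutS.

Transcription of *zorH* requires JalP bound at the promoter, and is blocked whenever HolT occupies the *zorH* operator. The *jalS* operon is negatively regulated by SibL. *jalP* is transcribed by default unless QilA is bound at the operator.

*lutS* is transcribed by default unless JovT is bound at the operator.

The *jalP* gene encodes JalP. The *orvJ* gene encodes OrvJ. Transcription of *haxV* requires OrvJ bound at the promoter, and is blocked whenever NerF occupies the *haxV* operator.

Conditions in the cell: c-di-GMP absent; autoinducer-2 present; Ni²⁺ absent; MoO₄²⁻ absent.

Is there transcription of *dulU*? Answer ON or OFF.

c-di-GMP is absent, so JovT is inactive.
With no repressor bound, *lutS* is transcribed.
So LutS is produced and active.
No repressor is bound and LutS is active, so *qilA* is transcribed.
So QilA is produced and active.
With repressor QilA bound, *jalP* is not transcribed.
So JalP is not produced.
MoO₄²⁻ is absent, so RudE is active.
No repressor is bound and RudE is active, so *orvJ* is transcribed.
So OrvJ is produced and active.
Ni²⁺ is absent, so NerF is active.
With repressor NerF bound, *haxV* is not transcribed.
So HaxV is not produced.
Required activator HaxV is absent, so *holT* is not transcribed.
So HolT is not produced.
Required activator JalP is absent, so *zorH* is not transcribed.
So ZorH is not produced.
Required activator ZorH is absent, so *dulU* is not transcribed.

OFF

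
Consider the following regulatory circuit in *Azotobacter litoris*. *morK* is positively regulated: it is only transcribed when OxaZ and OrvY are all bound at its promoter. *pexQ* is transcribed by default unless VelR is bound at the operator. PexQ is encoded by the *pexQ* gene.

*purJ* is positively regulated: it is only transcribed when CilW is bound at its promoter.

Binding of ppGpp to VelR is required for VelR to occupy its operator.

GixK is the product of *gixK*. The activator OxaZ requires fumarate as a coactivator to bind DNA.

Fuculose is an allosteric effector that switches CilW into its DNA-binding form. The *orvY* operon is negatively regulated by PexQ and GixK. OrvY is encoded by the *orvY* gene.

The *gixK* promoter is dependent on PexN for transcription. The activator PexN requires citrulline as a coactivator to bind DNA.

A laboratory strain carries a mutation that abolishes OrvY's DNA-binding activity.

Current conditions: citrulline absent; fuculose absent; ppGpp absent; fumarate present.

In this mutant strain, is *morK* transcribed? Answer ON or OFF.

Fumarate is present, so OxaZ is active.
OrvY is non-functional in this strain, so it has no effect.
Required activator OrvY is absent, so *morK* is not transcribed.

OFF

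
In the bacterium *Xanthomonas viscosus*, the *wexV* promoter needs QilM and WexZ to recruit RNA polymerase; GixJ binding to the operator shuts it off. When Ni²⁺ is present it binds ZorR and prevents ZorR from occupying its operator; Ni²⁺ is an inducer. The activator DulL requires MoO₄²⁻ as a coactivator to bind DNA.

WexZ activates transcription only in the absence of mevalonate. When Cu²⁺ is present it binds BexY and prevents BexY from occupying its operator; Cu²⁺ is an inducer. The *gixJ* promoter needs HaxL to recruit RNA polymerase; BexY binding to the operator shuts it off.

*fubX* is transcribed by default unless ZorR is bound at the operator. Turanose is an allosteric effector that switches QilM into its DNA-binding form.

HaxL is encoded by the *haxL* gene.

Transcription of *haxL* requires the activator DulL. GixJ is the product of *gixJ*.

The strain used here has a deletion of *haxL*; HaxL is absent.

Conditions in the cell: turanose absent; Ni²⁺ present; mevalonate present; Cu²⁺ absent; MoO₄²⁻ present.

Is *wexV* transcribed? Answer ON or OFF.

Turanose is absent, so QilM is inactive.
Mevalonate is present, so WexZ is inactive.
Cu²⁺ is absent, so BexY is active.
HaxL is non-functional in this strain, so it has no effect.
With repressor BexY bound, *gixJ* is not transcribed.
So GixJ is not produced.
Required activator QilM is absent, so *wexV* is not transcribed.

OFF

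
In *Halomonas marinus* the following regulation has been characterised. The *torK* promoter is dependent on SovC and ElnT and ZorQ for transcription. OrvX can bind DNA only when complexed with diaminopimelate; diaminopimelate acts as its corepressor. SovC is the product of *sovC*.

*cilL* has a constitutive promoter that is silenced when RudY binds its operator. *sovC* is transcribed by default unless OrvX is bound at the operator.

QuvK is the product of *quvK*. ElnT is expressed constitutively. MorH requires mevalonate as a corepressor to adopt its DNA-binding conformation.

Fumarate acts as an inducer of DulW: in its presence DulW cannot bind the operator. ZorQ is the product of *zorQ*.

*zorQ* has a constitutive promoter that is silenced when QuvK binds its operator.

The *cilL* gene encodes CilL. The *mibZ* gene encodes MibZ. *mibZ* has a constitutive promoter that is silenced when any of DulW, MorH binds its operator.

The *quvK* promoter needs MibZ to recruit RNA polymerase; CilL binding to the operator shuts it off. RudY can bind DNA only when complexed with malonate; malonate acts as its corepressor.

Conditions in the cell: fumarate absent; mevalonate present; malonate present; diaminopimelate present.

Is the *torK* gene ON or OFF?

Diaminopimelate is present, so OrvX is active.
With repressor OrvX bound, *sovC* is not transcribed.
So SovC is not produced.
ElnT is produced constitutively and is active.
Malonate is present, so RudY is active.
With repressor RudY bound, *cilL* is not transcribed.
So CilL is not produced.
Fumarate is absent, so DulW is active.
Mevalonate is present, so MorH is active.
With repressor DulW bound, *mibZ* is not transcribed.
So MibZ is not produced.
Required activator MibZ is absent, so *quvK* is not transcribed.
So QuvK is not produced.
With no repressor bound, *zorQ* is transcribed.
So ZorQ is produced and active.
Required activator SovC is absent, so *torK* is not transcribed.

OFF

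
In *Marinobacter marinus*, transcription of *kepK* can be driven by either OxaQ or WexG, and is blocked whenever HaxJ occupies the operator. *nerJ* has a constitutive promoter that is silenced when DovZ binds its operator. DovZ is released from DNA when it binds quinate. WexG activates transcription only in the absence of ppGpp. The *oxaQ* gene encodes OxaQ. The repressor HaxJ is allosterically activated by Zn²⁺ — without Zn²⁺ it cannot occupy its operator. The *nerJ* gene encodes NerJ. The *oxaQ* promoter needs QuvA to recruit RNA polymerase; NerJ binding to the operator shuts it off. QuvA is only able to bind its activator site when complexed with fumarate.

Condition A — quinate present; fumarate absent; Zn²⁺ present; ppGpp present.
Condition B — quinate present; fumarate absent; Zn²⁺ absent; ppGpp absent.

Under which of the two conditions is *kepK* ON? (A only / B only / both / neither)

Condition A:
Quinate is present, so DovZ is inactive.
With no repressor bound, *nerJ* is transcribed.
So NerJ is produced and active.
Fumarate is absent, so QuvA is inactive.
With repressor NerJ bound, *oxaQ* is not transcribed.
So OxaQ is not produced.
Zn²⁺ is present, so HaxJ is active.
ppGpp is present, so WexG is inactive.
With repressor HaxJ bound, *kepK* is not transcribed.
→ *kepK* is OFF in A.
Condition B:
Quinate is present, so DovZ is inactive.
With no repressor bound, *nerJ* is transcribed.
So NerJ is produced and active.
Fumarate is absent, so QuvA is inactive.
With repressor NerJ bound, *oxaQ* is not transcribed.
So OxaQ is not produced.
Zn²⁺ is absent, so HaxJ is inactive.
ppGpp is absent, so WexG is active.
Activator WexG is present, so *kepK* is transcribed.
→ *kepK* is ON in B.

B only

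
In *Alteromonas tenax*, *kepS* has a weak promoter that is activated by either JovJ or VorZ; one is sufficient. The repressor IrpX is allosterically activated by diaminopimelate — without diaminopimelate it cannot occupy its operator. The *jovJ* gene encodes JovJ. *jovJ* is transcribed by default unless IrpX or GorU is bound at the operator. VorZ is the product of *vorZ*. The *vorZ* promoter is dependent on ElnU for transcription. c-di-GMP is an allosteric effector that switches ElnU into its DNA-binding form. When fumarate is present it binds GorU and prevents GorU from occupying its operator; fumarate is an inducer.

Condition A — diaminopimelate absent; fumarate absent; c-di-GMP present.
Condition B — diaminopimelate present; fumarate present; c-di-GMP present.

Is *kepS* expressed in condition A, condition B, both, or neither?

both

Condition A:
Diaminopimelate is absent, so IrpX is inactive.
Fumarate is absent, so GorU is active.
With repressor GorU bound, *jovJ* is not transcribed.
So JovJ is not produced.
c-di-GMP is present, so ElnU is active.
No repressor is bound and ElnU is active, so *vorZ* is transcribed.
So VorZ is produced and active.
Activator VorZ is present, so *kepS* is transcribed.
→ *kepS* is ON in A.
Condition B:
Diaminopimelate is present, so IrpX is active.
Fumarate is present, so GorU is inactive.
With repressor IrpX bound, *jovJ* is not transcribed.
So JovJ is not produced.
c-di-GMP is present, so ElnU is active.
No repressor is bound and ElnU is active, so *vorZ* is transcribed.
So VorZ is produced and active.
Activator VorZ is present, so *kepS* is transcribed.
→ *kepS* is ON in B.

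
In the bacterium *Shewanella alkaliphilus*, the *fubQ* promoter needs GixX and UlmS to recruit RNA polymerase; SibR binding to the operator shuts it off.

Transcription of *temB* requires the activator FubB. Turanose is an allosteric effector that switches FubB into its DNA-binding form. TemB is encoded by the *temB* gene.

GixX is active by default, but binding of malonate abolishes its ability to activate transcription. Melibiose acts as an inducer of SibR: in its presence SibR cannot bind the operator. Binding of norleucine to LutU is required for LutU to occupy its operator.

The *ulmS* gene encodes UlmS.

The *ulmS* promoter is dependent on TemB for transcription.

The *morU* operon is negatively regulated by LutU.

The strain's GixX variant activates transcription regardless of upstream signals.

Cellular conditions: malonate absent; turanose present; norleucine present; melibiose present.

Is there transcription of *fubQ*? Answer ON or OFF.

ON

GixX is constitutively active in this strain.
Melibiose is present, so SibR is inactive.
Turanose is present, so FubB is active.
No repressor is bound and FubB is active, so *temB* is transcribed.
So TemB is produced and active.
No repressor is bound and TemB is active, so *ulmS* is transcribed.
So UlmS is produced and active.
No repressor is bound and GixX and UlmS are active, so *fubQ* is transcribed.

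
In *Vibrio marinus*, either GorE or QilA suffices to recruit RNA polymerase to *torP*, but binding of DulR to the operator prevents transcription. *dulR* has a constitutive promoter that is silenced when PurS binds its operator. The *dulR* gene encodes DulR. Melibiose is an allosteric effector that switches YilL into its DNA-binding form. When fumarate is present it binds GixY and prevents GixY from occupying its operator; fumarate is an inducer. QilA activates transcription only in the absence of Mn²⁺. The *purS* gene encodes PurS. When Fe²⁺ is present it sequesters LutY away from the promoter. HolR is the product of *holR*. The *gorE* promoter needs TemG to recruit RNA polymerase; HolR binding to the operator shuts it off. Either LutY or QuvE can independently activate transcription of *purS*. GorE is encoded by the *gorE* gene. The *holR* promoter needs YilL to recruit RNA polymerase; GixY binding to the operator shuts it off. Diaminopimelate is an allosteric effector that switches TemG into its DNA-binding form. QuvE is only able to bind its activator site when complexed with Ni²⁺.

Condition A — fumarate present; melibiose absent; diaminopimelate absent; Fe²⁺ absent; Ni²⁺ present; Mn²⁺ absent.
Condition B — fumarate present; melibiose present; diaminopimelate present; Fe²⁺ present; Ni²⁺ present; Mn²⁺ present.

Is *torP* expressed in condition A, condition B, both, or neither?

Condition A:
Fumarate is present, so GixY is inactive.
Melibiose is absent, so YilL is inactive.
Required activator YilL is absent, so *holR* is not transcribed.
So HolR is not produced.
Diaminopimelate is absent, so TemG is inactive.
Required activator TemG is absent, so *gorE* is not transcribed.
So GorE is not produced.
Fe²⁺ is absent, so LutY is active.
Ni²⁺ is present, so QuvE is active.
Activator LutY is present, so *purS* is transcribed.
So PurS is produced and active.
With repressor PurS bound, *dulR* is not transcribed.
So DulR is not produced.
Mn²⁺ is absent, so QilA is active.
Activator QilA is present, so *torP* is transcribed.
→ *torP* is ON in A.
Condition B:
Fumarate is present, so GixY is inactive.
Melibiose is present, so YilL is active.
No repressor is bound and YilL is active, so *holR* is transcribed.
So HolR is produced and active.
Diaminopimelate is present, so TemG is active.
With repressor HolR bound, *gorE* is not transcribed.
So GorE is not produced.
Fe²⁺ is present, so LutY is inactive.
Ni²⁺ is present, so QuvE is active.
Activator QuvE is present, so *purS* is transcribed.
So PurS is produced and active.
With repressor PurS bound, *dulR* is not transcribed.
So DulR is not produced.
Mn²⁺ is present, so QilA is inactive.
No activator is available at the *torP* promoter, so *torP* is not transcribed.
→ *torP* is OFF in B.

A only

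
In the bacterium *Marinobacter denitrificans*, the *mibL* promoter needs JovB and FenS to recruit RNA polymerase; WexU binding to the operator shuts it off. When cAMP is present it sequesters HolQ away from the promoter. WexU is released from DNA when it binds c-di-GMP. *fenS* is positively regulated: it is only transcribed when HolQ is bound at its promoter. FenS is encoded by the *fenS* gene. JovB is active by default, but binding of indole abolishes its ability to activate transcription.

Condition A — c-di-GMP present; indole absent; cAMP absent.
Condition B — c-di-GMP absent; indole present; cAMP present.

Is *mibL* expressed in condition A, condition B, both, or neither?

A only

Condition A:
c-di-GMP is present, so WexU is inactive.
Indole is absent, so JovB is active.
cAMP is absent, so HolQ is active.
No repressor is bound and HolQ is active, so *fenS* is transcribed.
So FenS is produced and active.
No repressor is bound and JovB and FenS are active, so *mibL* is transcribed.
→ *mibL* is ON in A.
Condition B:
c-di-GMP is absent, so WexU is active.
Indole is present, so JovB is inactive.
cAMP is present, so HolQ is inactive.
Required activator HolQ is absent, so *fenS* is not transcribed.
So FenS is not produced.
With repressor WexU bound, *mibL* is not transcribed.
→ *mibL* is OFF in B.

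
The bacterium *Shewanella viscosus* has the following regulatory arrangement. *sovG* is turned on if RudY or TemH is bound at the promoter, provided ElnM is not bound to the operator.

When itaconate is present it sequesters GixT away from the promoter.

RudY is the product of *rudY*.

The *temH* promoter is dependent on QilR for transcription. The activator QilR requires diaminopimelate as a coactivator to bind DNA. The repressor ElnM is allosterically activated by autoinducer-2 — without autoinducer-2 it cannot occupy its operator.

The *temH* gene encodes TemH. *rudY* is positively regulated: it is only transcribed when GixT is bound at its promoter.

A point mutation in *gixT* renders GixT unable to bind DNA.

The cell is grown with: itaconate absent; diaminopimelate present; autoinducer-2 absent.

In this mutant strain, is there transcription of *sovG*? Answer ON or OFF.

ON

GixT is non-functional in this strain, so it has no effect.
Required activator GixT is absent, so *rudY* is not transcribed.
So RudY is not produced.
Diaminopimelate is present, so QilR is active.
No repressor is bound and QilR is active, so *temH* is transcribed.
So TemH is produced and active.
Autoinducer-2 is absent, so ElnM is inactive.
Activator TemH is present, so *sovG* is transcribed.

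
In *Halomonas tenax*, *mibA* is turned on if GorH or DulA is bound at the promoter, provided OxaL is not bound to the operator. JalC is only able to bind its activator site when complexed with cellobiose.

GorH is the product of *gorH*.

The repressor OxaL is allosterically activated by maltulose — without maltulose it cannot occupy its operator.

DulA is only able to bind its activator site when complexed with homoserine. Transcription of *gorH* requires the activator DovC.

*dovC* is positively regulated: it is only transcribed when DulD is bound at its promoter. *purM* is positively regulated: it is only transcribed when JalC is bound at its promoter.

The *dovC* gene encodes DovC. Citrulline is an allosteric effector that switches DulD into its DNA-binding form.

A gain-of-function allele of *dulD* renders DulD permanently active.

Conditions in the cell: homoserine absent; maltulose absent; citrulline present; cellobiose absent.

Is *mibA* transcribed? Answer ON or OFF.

DulD is constitutively active in this strain.
No repressor is bound and DulD is active, so *dovC* is transcribed.
So DovC is produced and active.
No repressor is bound and DovC is active, so *gorH* is transcribed.
So GorH is produced and active.
Homoserine is absent, so DulA is inactive.
Maltulose is absent, so OxaL is inactive.
Activator GorH is present, so *mibA* is transcribed.

ON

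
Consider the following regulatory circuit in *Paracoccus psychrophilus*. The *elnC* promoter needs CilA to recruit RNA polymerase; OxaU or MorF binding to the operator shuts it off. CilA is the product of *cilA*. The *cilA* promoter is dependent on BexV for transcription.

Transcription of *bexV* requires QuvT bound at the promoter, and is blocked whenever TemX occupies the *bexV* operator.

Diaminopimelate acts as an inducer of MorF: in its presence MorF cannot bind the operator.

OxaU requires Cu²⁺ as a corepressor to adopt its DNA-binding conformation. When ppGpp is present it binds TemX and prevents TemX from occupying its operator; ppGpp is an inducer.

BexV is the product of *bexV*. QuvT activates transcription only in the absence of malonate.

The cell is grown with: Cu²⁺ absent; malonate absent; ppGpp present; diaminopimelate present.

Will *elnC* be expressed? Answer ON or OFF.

ppGpp is present, so TemX is inactive.
Malonate is absent, so QuvT is active.
No repressor is bound and QuvT is active, so *bexV* is transcribed.
So BexV is produced and active.
No repressor is bound and BexV is active, so *cilA* is transcribed.
So CilA is produced and active.
Cu²⁺ is absent, so OxaU is inactive.
Diaminopimelate is present, so MorF is inactive.
No repressor is bound and CilA is active, so *elnC* is transcribed.

ON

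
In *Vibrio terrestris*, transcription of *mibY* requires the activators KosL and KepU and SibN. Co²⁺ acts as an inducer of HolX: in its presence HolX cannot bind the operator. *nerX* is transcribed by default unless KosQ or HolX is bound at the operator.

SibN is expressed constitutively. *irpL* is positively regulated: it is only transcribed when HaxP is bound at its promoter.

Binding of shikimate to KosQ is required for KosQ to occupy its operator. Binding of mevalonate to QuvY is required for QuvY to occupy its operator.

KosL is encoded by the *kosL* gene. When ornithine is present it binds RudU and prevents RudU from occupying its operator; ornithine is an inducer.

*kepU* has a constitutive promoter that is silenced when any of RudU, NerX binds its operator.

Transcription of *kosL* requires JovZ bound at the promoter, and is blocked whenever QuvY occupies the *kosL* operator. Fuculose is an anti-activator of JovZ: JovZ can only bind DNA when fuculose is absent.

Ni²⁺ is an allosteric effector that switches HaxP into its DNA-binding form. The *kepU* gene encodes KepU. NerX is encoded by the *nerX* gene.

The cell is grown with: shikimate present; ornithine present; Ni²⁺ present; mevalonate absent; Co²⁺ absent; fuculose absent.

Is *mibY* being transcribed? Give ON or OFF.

Mevalonate is absent, so QuvY is inactive.
Fuculose is absent, so JovZ is active.
No repressor is bound and JovZ is active, so *kosL* is transcribed.
So KosL is produced and active.
Ornithine is present, so RudU is inactive.
Shikimate is present, so KosQ is active.
Co²⁺ is absent, so HolX is active.
With repressor KosQ bound, *nerX* is not transcribed.
So NerX is not produced.
With no repressor bound, *kepU* is transcribed.
So KepU is produced and active.
SibN is produced constitutively and is active.
No repressor is bound and KosL and KepU and SibN are active, so *mibY* is transcribed.

ON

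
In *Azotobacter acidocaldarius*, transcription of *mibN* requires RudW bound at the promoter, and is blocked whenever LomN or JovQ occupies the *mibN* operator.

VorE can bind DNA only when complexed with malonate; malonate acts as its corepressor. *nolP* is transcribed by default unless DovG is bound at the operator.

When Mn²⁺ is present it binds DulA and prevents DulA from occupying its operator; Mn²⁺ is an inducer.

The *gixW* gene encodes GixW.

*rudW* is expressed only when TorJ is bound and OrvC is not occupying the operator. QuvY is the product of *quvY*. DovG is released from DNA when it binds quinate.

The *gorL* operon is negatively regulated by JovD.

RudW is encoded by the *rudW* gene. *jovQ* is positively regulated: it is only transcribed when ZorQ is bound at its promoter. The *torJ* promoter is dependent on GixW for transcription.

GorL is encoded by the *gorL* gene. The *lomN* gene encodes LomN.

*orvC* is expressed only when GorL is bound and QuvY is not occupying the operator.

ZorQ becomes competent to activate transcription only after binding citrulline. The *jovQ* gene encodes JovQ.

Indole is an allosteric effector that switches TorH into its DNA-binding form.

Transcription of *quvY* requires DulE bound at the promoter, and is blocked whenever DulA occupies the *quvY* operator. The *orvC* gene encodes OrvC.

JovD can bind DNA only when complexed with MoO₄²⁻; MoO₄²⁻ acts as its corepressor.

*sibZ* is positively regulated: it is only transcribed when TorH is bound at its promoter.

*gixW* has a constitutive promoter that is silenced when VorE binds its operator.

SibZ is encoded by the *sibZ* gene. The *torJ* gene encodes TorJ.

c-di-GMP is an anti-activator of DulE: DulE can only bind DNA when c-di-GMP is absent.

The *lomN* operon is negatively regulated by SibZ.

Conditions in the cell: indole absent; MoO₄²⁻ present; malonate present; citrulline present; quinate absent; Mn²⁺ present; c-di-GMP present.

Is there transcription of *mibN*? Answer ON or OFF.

Malonate is present, so VorE is active.
With repressor VorE bound, *gixW* is not transcribed.
So GixW is not produced.
Required activator GixW is absent, so *torJ* is not transcribed.
So TorJ is not produced.
c-di-GMP is present, so DulE is inactive.
Mn²⁺ is present, so DulA is inactive.
Required activator DulE is absent, so *quvY* is not transcribed.
So QuvY is not produced.
MoO₄²⁻ is present, so JovD is active.
With repressor JovD bound, *gorL* is not transcribed.
So GorL is not produced.
Required activator GorL is absent, so *orvC* is not transcribed.
So OrvC is not produced.
Required activator TorJ is absent, so *rudW* is not transcribed.
So RudW is not produced.
Indole is absent, so TorH is inactive.
Required activator TorH is absent, so *sibZ* is not transcribed.
So SibZ is not produced.
With no repressor bound, *lomN* is transcribed.
So LomN is produced and active.
Citrulline is present, so ZorQ is active.
No repressor is bound and ZorQ is active, so *jovQ* is transcribed.
So JovQ is produced and active.
With repressor LomN bound, *mibN* is not transcribed.

OFF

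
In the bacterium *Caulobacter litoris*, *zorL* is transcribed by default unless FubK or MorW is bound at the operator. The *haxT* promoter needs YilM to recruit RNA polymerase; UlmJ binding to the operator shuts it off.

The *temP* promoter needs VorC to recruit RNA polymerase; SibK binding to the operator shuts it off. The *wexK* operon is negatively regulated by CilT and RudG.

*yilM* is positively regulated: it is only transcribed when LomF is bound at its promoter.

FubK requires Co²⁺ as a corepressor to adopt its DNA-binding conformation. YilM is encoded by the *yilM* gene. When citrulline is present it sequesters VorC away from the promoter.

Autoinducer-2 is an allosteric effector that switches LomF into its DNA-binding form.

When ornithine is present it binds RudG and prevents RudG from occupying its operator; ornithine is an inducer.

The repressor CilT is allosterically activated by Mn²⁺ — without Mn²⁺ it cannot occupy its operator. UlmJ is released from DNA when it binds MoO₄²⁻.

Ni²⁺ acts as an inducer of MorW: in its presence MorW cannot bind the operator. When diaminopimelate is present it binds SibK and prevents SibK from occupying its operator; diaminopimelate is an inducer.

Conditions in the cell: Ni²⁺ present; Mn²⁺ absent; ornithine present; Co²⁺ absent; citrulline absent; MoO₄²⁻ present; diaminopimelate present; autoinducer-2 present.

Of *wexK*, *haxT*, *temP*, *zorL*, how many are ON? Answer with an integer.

4

Mn²⁺ is absent, so CilT is inactive.
Ornithine is present, so RudG is inactive.
With no repressor bound, *wexK* is transcribed.
→ *wexK* is ON.
MoO₄²⁻ is present, so UlmJ is inactive.
Autoinducer-2 is present, so LomF is active.
No repressor is bound and LomF is active, so *yilM* is transcribed.
So YilM is produced and active.
No repressor is bound and YilM is active, so *haxT* is transcribed.
→ *haxT* is ON.
Diaminopimelate is present, so SibK is inactive.
Citrulline is absent, so VorC is active.
No repressor is bound and VorC is active, so *temP* is transcribed.
→ *temP* is ON.
Co²⁺ is absent, so FubK is inactive.
Ni²⁺ is present, so MorW is inactive.
With no repressor bound, *zorL* is transcribed.
→ *zorL* is ON.
4 of the 4 genes are transcribed.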